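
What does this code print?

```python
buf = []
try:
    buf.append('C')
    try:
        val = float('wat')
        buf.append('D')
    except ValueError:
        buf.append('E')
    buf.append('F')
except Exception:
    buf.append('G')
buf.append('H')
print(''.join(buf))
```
CEFH

Inner exception caught by inner handler, outer continues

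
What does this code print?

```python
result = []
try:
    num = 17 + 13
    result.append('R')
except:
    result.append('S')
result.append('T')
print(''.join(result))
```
RT

No exception, try block completes normally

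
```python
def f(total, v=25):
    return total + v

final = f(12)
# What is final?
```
37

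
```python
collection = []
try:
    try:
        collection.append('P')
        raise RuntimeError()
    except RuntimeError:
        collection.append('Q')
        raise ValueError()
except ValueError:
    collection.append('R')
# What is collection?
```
['P', 'Q', 'R']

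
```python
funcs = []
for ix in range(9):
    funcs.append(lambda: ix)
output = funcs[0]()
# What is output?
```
8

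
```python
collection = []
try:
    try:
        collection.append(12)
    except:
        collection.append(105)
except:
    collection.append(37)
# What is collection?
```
[12]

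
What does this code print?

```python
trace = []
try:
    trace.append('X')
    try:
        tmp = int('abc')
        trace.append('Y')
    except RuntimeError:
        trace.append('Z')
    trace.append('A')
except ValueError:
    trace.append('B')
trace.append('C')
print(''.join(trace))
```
XBC

Inner handler doesn't match, propagates to outer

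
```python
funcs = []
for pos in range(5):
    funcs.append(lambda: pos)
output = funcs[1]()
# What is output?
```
4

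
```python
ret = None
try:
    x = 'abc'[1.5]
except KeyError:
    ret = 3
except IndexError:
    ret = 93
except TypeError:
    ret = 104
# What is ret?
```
104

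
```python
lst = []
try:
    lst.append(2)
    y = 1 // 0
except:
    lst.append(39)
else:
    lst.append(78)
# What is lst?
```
[2, 39]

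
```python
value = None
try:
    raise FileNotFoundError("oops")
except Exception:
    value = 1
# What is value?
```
1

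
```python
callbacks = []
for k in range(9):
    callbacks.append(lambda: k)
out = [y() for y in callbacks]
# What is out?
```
[8, 8, 8, 8, 8, 8, 8, 8, 8]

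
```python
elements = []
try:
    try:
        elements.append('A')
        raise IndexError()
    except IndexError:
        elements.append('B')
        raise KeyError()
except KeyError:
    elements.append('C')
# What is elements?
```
['A', 'B', 'C']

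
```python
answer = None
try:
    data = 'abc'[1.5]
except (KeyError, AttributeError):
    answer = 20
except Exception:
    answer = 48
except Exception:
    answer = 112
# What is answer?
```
48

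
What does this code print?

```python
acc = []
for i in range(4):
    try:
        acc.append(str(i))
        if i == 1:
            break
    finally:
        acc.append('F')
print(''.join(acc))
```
0F1F

finally runs even when breaking out of loop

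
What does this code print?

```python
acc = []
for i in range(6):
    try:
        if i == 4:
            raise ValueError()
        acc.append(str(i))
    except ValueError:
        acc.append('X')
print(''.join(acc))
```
0123X5

Exception on i=4 caught, loop continues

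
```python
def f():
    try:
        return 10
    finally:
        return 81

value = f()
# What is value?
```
81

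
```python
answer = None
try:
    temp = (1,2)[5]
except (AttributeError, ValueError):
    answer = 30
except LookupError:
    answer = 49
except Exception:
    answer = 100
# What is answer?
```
49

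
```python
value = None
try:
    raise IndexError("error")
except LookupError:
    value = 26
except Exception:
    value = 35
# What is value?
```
26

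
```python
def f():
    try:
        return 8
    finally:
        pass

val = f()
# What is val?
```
8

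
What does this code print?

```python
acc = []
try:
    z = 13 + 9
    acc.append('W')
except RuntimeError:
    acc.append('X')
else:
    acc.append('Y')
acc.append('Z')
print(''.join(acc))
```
WYZ

else block runs when no exception occurs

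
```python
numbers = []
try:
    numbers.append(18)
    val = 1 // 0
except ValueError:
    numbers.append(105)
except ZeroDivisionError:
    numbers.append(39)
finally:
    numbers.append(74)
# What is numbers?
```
[18, 39, 74]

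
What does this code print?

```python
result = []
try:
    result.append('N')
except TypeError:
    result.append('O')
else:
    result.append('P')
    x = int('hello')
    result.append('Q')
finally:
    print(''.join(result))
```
NP

Try succeeds, else appends 'P', ValueError in else is uncaught, finally prints before exception propagates ('Q' never appended)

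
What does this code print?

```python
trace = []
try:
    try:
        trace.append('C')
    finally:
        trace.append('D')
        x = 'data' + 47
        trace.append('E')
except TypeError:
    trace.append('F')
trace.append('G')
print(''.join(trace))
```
CDFG

Exception in inner finally caught by outer except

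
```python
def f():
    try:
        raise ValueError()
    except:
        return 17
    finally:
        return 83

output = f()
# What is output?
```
83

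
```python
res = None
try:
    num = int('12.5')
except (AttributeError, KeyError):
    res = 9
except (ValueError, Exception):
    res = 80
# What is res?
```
80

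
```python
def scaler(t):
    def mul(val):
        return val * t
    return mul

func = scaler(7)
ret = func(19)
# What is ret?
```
133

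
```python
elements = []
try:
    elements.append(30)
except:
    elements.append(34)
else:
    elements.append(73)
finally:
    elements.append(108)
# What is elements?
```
[30, 73, 108]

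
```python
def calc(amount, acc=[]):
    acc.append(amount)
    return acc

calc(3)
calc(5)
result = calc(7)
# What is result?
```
[3, 5, 7]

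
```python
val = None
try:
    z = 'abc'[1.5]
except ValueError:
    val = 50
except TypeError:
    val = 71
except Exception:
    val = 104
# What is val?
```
71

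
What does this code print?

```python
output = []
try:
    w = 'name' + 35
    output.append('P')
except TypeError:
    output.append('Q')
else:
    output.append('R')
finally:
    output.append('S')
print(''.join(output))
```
QS

Exception: except runs, else skipped, finally runs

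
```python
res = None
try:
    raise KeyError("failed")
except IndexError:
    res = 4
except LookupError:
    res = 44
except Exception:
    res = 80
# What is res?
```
44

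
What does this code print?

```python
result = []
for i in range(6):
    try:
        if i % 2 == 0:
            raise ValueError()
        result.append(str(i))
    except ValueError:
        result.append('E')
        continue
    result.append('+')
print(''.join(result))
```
E1+E3+E5+

continue in except skips rest of loop body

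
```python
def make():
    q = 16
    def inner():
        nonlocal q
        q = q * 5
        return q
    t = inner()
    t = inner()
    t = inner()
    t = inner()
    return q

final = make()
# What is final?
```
10000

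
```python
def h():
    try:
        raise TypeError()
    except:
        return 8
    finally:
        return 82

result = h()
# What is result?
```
82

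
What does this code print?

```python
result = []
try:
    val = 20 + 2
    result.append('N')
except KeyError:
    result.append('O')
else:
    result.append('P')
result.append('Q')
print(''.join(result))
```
NPQ

else block runs when no exception occurs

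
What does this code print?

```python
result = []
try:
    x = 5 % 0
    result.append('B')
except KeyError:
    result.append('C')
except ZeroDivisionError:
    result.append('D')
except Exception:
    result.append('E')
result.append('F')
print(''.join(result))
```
DF

ZeroDivisionError matches before generic Exception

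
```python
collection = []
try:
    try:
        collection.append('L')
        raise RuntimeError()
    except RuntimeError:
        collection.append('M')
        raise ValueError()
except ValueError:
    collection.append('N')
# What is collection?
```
['L', 'M', 'N']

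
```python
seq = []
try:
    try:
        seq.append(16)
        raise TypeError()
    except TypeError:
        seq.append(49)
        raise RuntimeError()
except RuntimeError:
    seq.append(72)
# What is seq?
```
[16, 49, 72]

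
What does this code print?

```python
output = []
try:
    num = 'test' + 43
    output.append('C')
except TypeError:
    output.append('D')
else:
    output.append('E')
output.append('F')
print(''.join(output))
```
DF

else block skipped when exception is caught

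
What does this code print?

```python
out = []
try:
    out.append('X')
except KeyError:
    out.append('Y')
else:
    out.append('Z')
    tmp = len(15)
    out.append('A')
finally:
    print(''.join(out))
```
XZ

Try succeeds, else appends 'Z', TypeError in else is uncaught, finally prints before exception propagates ('A' never appended)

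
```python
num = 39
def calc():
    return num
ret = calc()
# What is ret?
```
39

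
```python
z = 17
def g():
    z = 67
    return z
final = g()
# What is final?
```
67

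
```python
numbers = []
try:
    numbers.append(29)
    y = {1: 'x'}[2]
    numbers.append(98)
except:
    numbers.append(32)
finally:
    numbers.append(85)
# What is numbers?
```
[29, 32, 85]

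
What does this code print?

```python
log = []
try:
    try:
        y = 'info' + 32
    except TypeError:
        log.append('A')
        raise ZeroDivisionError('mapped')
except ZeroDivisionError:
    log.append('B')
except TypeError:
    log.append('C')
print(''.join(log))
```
AB

New ZeroDivisionError raised, caught by outer ZeroDivisionError handler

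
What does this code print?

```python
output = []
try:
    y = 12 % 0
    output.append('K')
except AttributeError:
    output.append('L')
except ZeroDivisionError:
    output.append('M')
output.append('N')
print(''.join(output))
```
MN

ZeroDivisionError is caught by its specific handler, not AttributeError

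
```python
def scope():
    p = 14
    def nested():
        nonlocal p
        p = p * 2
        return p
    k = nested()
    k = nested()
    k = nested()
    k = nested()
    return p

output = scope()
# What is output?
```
224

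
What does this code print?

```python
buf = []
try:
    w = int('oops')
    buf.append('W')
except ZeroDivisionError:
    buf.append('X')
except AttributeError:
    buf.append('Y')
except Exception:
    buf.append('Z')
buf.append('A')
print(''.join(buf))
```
ZA

ValueError not specifically caught, falls to Exception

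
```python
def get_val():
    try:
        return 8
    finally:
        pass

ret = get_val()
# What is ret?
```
8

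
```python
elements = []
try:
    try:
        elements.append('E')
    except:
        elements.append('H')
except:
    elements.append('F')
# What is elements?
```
['E']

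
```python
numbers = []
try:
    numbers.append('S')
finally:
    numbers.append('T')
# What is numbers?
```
['S', 'T']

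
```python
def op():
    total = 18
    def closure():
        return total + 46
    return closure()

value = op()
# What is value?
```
64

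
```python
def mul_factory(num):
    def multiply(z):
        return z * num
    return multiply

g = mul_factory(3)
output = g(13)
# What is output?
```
39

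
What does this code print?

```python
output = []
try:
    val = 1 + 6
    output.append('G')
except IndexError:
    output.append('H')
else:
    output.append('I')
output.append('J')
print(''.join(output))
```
GIJ

else block runs when no exception occurs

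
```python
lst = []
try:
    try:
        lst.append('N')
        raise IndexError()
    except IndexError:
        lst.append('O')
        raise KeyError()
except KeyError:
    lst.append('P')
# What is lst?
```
['N', 'O', 'P']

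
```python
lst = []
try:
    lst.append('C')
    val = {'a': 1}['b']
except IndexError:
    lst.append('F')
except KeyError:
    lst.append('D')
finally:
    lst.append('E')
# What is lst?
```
['C', 'D', 'E']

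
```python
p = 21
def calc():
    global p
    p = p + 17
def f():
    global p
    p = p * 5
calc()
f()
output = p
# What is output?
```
190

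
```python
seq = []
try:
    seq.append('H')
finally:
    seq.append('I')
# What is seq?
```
['H', 'I']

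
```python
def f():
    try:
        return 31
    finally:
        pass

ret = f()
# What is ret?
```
31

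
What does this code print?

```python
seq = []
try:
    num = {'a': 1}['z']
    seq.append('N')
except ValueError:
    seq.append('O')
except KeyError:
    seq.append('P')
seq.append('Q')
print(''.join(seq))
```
PQ

KeyError is caught by its specific handler, not ValueError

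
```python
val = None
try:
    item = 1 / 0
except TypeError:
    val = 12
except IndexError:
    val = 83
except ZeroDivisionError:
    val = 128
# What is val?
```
128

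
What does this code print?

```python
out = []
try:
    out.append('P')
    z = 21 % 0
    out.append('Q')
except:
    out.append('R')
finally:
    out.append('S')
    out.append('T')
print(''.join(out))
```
PRST

Code before exception runs, then except, then all of finally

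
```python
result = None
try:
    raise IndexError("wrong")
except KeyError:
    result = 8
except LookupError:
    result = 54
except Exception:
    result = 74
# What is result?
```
54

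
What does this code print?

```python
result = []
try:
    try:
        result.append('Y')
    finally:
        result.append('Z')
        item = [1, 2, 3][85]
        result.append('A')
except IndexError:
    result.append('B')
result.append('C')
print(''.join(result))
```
YZBC

Exception in inner finally caught by outer except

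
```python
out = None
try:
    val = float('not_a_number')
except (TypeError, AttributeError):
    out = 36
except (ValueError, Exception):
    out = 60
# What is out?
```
60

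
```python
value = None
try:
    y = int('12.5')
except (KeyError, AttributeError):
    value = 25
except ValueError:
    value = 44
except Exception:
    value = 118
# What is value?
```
44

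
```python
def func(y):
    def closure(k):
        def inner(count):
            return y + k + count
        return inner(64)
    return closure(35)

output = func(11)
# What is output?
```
110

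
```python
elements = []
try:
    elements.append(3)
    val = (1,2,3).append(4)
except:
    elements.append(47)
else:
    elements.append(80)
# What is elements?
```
[3, 47]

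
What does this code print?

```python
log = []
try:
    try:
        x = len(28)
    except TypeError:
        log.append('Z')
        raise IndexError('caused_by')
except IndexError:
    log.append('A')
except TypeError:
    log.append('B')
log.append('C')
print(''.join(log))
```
ZAC

IndexError raised and caught, original TypeError not re-raised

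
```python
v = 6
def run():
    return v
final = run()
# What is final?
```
6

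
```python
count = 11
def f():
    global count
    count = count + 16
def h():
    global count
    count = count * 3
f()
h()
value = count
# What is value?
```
81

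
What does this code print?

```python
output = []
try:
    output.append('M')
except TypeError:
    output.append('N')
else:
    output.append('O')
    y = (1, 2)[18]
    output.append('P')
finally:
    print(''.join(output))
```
MO

Try succeeds, else appends 'O', IndexError in else is uncaught, finally prints before exception propagates ('P' never appended)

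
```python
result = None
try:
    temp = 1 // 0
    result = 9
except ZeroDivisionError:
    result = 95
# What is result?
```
95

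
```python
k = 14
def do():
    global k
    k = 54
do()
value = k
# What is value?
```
54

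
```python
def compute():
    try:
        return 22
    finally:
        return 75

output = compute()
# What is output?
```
75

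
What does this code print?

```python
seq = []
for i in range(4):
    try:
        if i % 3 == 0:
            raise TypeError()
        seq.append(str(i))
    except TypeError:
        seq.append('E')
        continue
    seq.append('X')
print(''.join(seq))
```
E1X2XE

continue in except skips rest of loop body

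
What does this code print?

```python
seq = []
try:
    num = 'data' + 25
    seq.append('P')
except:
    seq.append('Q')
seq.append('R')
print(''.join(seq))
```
QR

Exception raised in try, caught by bare except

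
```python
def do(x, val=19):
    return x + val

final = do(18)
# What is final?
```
37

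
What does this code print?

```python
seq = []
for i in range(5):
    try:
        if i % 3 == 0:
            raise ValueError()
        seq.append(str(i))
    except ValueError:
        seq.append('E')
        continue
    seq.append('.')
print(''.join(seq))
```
E1.2.E4.

continue in except skips rest of loop body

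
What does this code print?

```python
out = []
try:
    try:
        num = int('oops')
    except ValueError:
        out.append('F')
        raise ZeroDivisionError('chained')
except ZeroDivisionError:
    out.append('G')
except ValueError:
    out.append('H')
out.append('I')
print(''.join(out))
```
FGI

ZeroDivisionError raised and caught, original ValueError not re-raised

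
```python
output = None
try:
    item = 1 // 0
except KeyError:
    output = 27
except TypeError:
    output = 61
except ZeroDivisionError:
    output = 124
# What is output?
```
124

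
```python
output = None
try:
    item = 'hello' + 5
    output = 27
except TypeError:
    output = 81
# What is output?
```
81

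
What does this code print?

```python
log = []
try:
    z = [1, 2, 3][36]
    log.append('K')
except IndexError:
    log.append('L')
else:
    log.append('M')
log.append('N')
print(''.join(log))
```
LN

else block skipped when exception is caught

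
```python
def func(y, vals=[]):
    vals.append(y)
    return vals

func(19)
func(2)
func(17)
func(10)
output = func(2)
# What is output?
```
[19, 2, 17, 10, 2]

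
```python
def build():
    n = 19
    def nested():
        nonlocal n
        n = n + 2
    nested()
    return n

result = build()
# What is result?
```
21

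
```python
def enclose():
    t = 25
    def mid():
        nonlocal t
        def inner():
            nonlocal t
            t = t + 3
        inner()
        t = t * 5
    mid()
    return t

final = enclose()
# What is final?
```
140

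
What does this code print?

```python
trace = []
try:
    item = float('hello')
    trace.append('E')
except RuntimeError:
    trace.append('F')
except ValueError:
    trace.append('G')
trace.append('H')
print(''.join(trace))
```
GH

ValueError is caught by its specific handler, not RuntimeError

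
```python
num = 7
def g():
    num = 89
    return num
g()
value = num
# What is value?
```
7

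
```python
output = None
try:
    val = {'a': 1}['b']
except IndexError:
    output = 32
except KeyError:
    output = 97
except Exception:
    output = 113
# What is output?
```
97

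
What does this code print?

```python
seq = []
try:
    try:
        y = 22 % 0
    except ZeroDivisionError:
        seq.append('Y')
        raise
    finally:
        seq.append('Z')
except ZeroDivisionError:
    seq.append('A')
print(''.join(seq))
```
YZA

finally runs before re-raised exception propagates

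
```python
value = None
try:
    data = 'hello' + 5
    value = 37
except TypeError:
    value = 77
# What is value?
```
77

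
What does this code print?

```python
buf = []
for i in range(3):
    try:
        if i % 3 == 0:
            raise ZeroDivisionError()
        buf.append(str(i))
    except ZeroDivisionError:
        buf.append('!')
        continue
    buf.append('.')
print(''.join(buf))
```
!1.2.

continue in except skips rest of loop body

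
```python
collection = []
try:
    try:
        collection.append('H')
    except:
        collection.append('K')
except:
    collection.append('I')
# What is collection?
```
['H']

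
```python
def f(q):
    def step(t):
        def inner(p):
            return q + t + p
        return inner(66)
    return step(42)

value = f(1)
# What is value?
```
109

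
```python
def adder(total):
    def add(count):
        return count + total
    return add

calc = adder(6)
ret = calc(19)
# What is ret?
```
25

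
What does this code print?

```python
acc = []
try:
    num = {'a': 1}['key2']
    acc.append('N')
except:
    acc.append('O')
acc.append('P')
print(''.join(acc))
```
OP

Exception raised in try, caught by bare except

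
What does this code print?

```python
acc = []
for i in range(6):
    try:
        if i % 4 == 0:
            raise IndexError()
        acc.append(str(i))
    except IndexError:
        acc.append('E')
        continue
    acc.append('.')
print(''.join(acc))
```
E1.2.3.E5.

continue in except skips rest of loop body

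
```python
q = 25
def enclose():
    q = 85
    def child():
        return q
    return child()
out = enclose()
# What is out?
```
85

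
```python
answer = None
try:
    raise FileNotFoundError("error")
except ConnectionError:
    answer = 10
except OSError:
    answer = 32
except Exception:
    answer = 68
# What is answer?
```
32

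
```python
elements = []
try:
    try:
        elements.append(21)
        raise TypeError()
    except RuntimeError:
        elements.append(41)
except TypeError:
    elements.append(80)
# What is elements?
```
[21, 80]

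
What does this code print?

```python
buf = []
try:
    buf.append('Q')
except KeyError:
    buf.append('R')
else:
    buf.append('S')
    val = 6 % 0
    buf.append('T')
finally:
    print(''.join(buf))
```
QS

Try succeeds, else appends 'S', ZeroDivisionError in else is uncaught, finally prints before exception propagates ('T' never appended)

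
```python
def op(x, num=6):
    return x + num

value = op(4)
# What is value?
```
10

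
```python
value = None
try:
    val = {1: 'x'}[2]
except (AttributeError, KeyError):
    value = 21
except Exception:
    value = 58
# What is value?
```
21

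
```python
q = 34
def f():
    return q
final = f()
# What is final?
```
34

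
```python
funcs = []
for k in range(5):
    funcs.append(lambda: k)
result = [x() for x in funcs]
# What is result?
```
[4, 4, 4, 4, 4]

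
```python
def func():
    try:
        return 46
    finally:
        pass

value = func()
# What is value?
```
46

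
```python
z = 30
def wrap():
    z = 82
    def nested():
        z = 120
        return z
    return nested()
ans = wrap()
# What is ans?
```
120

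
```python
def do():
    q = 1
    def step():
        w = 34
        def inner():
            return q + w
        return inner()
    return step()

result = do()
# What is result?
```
35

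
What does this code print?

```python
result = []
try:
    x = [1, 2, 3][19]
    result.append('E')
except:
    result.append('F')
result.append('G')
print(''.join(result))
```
FG

Exception raised in try, caught by bare except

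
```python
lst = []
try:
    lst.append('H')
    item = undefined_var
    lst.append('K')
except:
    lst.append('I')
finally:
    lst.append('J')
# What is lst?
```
['H', 'I', 'J']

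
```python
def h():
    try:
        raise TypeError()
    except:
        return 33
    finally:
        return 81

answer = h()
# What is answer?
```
81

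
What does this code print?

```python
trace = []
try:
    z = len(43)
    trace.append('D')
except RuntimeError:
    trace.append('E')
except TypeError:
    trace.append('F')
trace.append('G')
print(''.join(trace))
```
FG

TypeError is caught by its specific handler, not RuntimeError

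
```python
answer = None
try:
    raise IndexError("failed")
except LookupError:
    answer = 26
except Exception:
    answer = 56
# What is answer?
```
26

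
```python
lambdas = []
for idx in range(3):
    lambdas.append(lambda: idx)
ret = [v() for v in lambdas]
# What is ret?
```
[2, 2, 2]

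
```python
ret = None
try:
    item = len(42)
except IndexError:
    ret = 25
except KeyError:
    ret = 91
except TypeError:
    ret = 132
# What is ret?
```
132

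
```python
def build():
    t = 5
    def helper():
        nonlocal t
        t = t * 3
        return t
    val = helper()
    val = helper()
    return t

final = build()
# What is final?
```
45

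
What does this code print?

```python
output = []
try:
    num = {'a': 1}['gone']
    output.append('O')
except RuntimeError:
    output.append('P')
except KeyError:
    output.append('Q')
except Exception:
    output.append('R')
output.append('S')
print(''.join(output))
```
QS

KeyError matches before generic Exception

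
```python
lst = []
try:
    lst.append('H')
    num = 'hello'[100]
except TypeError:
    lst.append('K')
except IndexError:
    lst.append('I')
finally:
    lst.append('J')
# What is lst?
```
['H', 'I', 'J']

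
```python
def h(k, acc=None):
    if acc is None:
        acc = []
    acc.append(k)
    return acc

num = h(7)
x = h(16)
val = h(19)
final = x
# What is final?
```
[16]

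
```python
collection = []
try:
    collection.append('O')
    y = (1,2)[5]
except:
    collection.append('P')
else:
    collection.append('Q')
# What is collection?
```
['O', 'P']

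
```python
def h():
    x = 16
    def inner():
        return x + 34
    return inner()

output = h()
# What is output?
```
50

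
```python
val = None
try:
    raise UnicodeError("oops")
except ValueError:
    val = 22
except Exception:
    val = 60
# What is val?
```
22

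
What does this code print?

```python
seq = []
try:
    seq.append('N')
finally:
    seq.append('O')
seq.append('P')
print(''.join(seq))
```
NOP

try/finally without except, no exception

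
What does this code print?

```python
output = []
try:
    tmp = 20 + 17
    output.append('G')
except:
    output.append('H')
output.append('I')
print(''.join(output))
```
GI

No exception, try block completes normally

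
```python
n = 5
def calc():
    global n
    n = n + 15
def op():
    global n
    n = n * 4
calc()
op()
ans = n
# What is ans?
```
80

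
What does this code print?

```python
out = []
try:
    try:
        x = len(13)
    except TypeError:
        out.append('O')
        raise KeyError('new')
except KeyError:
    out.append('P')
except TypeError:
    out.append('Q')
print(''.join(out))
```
OP

New KeyError raised, caught by outer KeyError handler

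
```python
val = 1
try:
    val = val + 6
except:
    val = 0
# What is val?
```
7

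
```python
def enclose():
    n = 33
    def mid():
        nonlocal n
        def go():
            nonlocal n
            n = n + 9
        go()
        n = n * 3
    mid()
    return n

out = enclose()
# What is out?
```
126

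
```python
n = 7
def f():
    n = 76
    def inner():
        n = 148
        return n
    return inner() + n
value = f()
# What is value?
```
224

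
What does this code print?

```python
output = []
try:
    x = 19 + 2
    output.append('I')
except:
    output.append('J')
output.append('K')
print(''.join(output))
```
IK

No exception, try block completes normally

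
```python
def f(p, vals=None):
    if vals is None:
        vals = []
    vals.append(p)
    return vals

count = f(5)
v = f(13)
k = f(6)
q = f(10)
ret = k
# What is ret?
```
[6]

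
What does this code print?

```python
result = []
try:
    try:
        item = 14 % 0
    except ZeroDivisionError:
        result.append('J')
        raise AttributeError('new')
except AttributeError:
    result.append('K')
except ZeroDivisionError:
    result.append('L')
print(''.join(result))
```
JK

New AttributeError raised, caught by outer AttributeError handler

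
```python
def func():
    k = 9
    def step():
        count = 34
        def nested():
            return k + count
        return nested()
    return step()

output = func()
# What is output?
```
43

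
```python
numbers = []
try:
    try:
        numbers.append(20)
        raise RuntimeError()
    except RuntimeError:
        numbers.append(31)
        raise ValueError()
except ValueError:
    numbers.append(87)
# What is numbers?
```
[20, 31, 87]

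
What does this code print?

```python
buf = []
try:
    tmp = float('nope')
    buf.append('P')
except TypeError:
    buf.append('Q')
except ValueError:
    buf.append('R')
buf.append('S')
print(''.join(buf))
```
RS

ValueError is caught by its specific handler, not TypeError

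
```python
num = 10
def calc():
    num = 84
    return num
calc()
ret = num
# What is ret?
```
10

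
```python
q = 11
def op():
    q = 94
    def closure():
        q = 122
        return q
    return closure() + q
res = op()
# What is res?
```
216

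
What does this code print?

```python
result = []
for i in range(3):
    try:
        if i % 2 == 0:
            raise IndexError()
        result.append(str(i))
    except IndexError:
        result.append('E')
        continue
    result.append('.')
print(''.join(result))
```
E1.E

continue in except skips rest of loop body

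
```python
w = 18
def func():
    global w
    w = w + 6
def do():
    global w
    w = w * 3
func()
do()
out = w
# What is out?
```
72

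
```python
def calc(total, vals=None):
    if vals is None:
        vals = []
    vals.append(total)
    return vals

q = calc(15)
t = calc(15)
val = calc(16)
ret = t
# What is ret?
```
[15]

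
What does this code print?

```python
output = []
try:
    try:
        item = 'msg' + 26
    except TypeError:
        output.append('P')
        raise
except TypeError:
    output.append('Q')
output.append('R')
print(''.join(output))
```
PQR

raise without argument re-raises current exception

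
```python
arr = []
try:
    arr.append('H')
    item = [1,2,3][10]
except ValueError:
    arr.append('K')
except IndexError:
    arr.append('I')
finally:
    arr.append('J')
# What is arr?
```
['H', 'I', 'J']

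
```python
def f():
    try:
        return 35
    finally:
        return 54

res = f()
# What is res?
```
54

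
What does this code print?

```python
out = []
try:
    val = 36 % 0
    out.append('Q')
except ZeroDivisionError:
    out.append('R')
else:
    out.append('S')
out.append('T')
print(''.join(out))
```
RT

else block skipped when exception is caught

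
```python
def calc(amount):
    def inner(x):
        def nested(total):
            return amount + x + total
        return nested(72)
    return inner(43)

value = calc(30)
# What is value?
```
145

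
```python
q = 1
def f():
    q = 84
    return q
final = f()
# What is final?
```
84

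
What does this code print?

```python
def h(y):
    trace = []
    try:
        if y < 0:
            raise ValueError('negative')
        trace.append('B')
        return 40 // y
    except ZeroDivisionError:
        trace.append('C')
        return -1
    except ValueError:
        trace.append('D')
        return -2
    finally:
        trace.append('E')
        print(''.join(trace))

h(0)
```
BCE

y=0 causes ZeroDivisionError, caught, finally prints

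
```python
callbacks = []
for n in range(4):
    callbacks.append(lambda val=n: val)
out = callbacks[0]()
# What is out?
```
0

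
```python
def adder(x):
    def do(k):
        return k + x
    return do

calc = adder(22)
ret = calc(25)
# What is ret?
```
47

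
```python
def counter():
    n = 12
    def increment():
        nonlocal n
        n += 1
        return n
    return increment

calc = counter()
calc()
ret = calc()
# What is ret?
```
14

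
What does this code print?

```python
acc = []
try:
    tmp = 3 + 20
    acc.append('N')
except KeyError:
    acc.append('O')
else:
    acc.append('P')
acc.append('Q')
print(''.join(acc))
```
NPQ

else block runs when no exception occurs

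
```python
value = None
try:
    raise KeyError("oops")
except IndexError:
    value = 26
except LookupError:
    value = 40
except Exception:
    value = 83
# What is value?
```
40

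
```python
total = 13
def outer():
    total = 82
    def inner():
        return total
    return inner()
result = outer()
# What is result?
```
82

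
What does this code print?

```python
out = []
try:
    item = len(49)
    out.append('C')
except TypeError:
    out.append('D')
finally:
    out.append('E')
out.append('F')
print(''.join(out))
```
DEF

finally always runs, even after exception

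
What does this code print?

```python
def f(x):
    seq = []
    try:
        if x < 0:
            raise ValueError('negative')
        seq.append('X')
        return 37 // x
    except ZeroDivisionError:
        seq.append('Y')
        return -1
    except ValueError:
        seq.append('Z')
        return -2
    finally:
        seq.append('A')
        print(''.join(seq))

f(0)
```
XYA

x=0 causes ZeroDivisionError, caught, finally prints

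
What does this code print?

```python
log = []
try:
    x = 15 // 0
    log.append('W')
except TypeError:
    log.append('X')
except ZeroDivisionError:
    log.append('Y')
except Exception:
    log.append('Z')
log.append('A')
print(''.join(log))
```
YA

ZeroDivisionError matches before generic Exception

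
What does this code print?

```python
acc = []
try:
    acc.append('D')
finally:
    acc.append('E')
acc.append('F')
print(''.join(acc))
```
DEF

try/finally without except, no exception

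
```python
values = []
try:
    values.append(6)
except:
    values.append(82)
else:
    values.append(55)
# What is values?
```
[6, 55]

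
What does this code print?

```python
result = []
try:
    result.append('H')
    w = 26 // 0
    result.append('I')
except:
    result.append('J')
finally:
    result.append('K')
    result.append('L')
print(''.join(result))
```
HJKL

Code before exception runs, then except, then all of finally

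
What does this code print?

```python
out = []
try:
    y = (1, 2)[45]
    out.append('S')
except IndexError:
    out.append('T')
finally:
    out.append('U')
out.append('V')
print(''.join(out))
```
TUV

finally always runs, even after exception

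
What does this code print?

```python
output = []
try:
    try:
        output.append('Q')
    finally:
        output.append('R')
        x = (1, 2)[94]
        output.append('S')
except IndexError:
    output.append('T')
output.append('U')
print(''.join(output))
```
QRTU

Exception in inner finally caught by outer except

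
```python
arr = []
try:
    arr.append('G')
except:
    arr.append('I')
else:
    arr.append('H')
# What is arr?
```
['G', 'H']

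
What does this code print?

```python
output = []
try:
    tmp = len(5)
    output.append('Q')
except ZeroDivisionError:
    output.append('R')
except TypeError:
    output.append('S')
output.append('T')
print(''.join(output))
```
ST

TypeError is caught by its specific handler, not ZeroDivisionError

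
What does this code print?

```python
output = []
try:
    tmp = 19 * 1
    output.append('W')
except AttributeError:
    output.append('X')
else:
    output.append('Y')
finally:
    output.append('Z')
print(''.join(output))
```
WYZ

else runs before finally when no exception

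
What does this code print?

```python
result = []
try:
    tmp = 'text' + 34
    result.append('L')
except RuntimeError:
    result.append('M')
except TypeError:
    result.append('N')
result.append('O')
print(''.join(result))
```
NO

TypeError is caught by its specific handler, not RuntimeError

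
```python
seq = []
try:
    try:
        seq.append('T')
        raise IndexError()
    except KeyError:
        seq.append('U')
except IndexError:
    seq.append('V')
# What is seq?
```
['T', 'V']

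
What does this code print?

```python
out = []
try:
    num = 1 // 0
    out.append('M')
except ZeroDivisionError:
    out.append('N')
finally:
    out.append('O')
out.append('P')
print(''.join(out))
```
NOP

finally always runs, even after exception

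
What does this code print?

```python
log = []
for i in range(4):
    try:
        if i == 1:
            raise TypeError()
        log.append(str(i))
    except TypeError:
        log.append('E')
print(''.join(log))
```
0E23

Exception on i=1 caught, loop continues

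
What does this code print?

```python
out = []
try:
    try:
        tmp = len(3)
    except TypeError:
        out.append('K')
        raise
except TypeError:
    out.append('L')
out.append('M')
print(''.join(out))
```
KLM

raise without argument re-raises current exception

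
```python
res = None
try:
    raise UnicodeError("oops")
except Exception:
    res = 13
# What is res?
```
13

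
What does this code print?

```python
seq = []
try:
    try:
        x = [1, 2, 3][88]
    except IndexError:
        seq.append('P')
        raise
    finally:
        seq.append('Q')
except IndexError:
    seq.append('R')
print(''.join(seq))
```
PQR

finally runs before re-raised exception propagates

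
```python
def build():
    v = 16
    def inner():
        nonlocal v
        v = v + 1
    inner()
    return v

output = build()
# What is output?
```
17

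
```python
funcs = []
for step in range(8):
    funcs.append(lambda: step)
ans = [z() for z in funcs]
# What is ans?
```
[7, 7, 7, 7, 7, 7, 7, 7]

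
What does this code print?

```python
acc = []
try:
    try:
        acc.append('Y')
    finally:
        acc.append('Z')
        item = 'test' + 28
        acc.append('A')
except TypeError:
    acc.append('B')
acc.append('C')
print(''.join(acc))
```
YZBC

Exception in inner finally caught by outer except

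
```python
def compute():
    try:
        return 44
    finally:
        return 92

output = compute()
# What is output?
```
92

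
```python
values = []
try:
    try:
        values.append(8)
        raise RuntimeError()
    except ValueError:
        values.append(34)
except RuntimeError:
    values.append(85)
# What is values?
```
[8, 85]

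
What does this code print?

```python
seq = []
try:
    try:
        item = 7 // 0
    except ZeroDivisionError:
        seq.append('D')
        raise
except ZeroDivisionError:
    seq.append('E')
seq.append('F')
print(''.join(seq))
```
DEF

raise without argument re-raises current exception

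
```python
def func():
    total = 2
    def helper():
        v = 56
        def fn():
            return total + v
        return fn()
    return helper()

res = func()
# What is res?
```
58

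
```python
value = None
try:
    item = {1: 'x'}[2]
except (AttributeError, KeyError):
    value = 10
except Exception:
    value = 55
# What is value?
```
10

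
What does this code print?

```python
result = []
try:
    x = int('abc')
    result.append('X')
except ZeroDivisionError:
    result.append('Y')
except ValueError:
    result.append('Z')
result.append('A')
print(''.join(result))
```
ZA

ValueError is caught by its specific handler, not ZeroDivisionError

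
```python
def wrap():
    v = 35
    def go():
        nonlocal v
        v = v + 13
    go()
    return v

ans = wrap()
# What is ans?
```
48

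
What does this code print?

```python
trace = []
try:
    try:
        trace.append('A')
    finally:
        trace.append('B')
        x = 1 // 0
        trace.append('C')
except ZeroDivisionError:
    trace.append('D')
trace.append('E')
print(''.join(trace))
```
ABDE

Exception in inner finally caught by outer except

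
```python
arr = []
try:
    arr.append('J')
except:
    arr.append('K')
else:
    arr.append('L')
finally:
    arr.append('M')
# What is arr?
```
['J', 'L', 'M']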